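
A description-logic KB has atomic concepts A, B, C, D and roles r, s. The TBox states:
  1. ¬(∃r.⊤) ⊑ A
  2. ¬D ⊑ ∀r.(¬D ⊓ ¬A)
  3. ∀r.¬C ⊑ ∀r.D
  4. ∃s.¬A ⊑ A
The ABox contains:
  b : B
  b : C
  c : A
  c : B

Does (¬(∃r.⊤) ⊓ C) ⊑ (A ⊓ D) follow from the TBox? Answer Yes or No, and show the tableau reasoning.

No

1. (¬(∃r.⊤) ⊓ C) ⊑ (A ⊓ D)  ⇔  ((∀r.⊥ ⊓ C) ⊓ (¬A ⊔ ¬D)) unsat w.r.t. T
   apply at x₀: ¬(∃r.⊤)⊑A
   open: L(x₀) ⊇ {A, C, ¬D, ∀r.(¬D ⊓ ¬A), ∀r.D, …}
2. Hence (¬(∃r.⊤) ⊓ C) ⊑ (A ⊓ D): not entailed.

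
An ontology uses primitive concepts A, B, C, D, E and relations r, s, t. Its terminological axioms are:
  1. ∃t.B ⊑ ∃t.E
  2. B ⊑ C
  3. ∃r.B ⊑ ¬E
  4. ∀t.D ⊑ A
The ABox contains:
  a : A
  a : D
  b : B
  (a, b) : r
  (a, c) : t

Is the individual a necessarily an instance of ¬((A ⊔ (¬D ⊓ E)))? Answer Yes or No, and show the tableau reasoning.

1. a : ¬((A ⊔ (¬D ⊓ E)))?  L(a) = {A, D} ∪ {(A ⊔ (¬D ⊓ E))}
   open: L(a) ⊇ {A, D, ¬B, ¬E, ∀t.¬B} — a ∉ ¬((A ⊔ (¬D ⊓ E))) possible
2. Hence a : ¬((A ⊔ (¬D ⊓ E))): not entailed.

No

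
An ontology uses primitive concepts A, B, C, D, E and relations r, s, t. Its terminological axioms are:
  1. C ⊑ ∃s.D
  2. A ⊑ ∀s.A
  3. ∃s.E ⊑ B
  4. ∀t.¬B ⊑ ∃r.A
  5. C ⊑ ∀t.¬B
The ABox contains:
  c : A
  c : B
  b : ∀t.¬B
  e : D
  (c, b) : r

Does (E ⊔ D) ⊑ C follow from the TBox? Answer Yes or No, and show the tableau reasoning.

1. (E ⊔ D) ⊑ C  ⇔  ((E ⊔ D) ⊓ ¬C) unsat w.r.t. T
   open: L(x₀) ⊇ {E, ¬A, ¬C, ∀s.¬E, ∃t.B} (+ ∃-successors)
2. Hence (E ⊔ D) ⊑ C: not entailed.

No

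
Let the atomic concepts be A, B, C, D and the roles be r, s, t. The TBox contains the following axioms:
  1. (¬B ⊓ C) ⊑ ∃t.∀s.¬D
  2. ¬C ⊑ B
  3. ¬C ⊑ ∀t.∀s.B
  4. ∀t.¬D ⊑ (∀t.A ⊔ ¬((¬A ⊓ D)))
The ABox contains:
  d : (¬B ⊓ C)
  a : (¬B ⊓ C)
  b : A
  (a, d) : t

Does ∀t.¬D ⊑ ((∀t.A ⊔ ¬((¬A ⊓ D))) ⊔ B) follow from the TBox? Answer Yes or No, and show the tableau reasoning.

Yes

1. ∀t.¬D ⊑ ((∀t.A ⊔ ¬((¬A ⊓ D))) ⊔ B)  ⇔  (∀t.¬D ⊓ ((∃t.¬A ⊓ (¬A ⊓ D)) ⊓ ¬B)) unsat w.r.t. T
   all branches close; clash {B, ¬B} at x₀
2. Hence ∀t.¬D ⊑ ((∀t.A ⊔ ¬((¬A ⊓ D))) ⊔ B): entailed.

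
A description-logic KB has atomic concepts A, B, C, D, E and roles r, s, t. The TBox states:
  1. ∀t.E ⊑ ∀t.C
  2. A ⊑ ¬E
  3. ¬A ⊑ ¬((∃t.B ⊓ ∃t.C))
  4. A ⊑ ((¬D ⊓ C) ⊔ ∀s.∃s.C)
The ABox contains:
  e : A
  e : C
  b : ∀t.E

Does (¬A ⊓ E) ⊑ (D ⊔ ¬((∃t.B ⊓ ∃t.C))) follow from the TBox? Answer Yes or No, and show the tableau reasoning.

1. (¬A ⊓ E) ⊑ (D ⊔ ¬((∃t.B ⊓ ∃t.C)))  ⇔  ((¬A ⊓ E) ⊓ (¬D ⊓ (∃t.B ⊓ ∃t.C))) unsat w.r.t. T
   all branches close; clash {C, ¬C} at an ∃-successor
2. Hence (¬A ⊓ E) ⊑ (D ⊔ ¬((∃t.B ⊓ ∃t.C))): entailed.

Yes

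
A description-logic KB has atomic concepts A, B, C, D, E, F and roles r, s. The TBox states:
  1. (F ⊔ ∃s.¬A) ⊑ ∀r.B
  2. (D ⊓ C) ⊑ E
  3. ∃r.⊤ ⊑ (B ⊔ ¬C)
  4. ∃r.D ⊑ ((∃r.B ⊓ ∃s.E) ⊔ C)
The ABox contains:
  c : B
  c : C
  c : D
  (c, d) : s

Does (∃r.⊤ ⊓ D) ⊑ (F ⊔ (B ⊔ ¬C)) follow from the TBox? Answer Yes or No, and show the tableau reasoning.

1. (∃r.⊤ ⊓ D) ⊑ (F ⊔ (B ⊔ ¬C))  ⇔  ((∃r.⊤ ⊓ D) ⊓ (¬F ⊓ (¬B ⊓ C))) unsat w.r.t. T
   all branches close; clash {C, ¬C} at x₀
2. Hence (∃r.⊤ ⊓ D) ⊑ (F ⊔ (B ⊔ ¬C)): entailed.

Yes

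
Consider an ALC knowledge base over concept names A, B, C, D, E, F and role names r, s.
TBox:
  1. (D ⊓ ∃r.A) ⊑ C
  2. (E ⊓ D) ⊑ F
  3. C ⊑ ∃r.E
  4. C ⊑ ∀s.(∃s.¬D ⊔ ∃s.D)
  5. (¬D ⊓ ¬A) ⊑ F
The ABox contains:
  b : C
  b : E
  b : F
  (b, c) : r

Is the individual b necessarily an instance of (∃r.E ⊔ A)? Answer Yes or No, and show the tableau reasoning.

Yes

1. b : (∃r.E ⊔ A)?  L(b) = {C, E, F} ∪ {(∀r.¬E ⊓ ¬A)}
   clash {E, ¬E} at an ∃-successor — b ∈ (∃r.E ⊔ A)
2. Hence b : (∃r.E ⊔ A): entailed.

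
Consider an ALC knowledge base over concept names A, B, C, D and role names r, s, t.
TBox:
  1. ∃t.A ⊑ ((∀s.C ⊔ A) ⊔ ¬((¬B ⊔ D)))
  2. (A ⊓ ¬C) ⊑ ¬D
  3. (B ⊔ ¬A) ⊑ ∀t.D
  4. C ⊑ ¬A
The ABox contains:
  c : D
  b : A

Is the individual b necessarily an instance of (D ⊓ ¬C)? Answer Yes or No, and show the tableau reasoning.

No

1. b : (D ⊓ ¬C)?  L(b) = {A} ∪ {(¬D ⊔ C)}
   open: L(b) ⊇ {A, ¬B, ¬C, ¬D, ∀t.¬A} — b ∉ (D ⊓ ¬C) possible
2. Hence b : (D ⊓ ¬C): not entailed.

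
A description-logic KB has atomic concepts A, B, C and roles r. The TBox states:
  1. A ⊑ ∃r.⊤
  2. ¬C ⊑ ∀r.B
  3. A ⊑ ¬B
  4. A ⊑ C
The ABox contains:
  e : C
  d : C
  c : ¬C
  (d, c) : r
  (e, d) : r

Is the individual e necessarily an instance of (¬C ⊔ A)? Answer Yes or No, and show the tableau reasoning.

1. e : (¬C ⊔ A)?  L(e) = {C} ∪ {(C ⊓ ¬A)}
   open: L(e) ⊇ {C, ¬A} — e ∉ (¬C ⊔ A) possible
2. Hence e : (¬C ⊔ A): not entailed.

No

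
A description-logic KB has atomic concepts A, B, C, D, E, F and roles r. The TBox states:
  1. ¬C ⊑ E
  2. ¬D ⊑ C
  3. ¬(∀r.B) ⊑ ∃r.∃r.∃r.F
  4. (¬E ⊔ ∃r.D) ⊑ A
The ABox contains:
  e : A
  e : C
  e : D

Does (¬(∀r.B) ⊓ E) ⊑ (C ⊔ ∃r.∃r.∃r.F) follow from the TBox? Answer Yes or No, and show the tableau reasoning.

Yes

1. (¬(∀r.B) ⊓ E) ⊑ (C ⊔ ∃r.∃r.∃r.F)  ⇔  ((∃r.¬B ⊓ E) ⊓ (¬C ⊓ ∀r.∀r.∀r.¬F)) unsat w.r.t. T
   all branches close; clash {C, ¬C} at x₀
2. Hence (¬(∀r.B) ⊓ E) ⊑ (C ⊔ ∃r.∃r.∃r.F): entailed.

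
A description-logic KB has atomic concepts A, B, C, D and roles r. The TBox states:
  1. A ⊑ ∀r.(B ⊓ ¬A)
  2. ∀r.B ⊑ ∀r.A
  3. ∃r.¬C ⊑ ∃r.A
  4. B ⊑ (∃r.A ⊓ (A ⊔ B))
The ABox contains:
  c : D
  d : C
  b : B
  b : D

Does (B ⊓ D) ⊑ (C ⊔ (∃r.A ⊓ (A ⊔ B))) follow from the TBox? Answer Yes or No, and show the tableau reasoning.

1. (B ⊓ D) ⊑ (C ⊔ (∃r.A ⊓ (A ⊔ B)))  ⇔  ((B ⊓ D) ⊓ (¬C ⊓ (∀r.¬A ⊔ (¬A ⊓ ¬B)))) unsat w.r.t. T
   all branches close; clash {B, ¬B} at x₀
2. Hence (B ⊓ D) ⊑ (C ⊔ (∃r.A ⊓ (A ⊔ B))): entailed.

Yes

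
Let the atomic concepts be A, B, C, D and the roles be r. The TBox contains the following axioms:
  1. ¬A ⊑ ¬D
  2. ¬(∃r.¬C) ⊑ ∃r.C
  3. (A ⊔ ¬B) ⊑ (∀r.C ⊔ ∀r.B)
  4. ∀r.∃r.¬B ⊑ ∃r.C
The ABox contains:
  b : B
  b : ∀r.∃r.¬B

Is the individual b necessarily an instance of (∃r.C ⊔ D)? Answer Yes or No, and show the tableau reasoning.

1. b : (∃r.C ⊔ D)?  L(b) = {B, ∀r.∃r.¬B} ∪ {(∀r.¬C ⊓ ¬D)}
   clash {C, ¬C} at an ∃-successor — b ∈ (∃r.C ⊔ D)
2. Hence b : (∃r.C ⊔ D): entailed.

Yes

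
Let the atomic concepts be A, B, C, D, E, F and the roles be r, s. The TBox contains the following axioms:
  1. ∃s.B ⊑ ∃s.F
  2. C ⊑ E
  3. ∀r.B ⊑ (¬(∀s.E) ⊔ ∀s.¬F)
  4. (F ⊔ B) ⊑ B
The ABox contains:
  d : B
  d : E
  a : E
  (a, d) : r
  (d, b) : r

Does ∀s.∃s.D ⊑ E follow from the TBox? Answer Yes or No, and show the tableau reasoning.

1. ∀s.∃s.D ⊑ E  ⇔  (∀s.∃s.D ⊓ ¬E) unsat w.r.t. T
   open: L(x₀) ⊇ {¬B, ¬C, ¬E, ¬F, ∀s.¬B, …} (+ ∃-successors)
2. Hence ∀s.∃s.D ⊑ E: not entailed.

No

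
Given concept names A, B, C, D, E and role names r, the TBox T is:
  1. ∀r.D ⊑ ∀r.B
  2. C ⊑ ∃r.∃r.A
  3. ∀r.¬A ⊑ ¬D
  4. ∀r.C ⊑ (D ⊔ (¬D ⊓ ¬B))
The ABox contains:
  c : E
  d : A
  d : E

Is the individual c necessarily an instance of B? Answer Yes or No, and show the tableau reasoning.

No

1. c : B?  L(c) = {E} ∪ {¬B}
   open: L(c) ⊇ {E, ¬B, ¬C, ∃r.A, ∃r.¬C, …} (+ ∃-successors) — c ∉ B possible
2. Hence c : B: not entailed.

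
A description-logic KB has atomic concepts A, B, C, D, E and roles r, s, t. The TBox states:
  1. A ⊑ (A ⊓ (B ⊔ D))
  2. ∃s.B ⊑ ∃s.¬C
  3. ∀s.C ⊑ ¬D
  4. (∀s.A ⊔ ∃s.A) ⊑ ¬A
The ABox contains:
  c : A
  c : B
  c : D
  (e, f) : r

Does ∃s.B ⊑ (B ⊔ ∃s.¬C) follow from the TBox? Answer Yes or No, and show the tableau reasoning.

1. ∃s.B ⊑ (B ⊔ ∃s.¬C)  ⇔  (∃s.B ⊓ (¬B ⊓ ∀s.C)) unsat w.r.t. T
   all branches close; clash {A, ¬A} at x₀
2. Hence ∃s.B ⊑ (B ⊔ ∃s.¬C): entailed.

Yes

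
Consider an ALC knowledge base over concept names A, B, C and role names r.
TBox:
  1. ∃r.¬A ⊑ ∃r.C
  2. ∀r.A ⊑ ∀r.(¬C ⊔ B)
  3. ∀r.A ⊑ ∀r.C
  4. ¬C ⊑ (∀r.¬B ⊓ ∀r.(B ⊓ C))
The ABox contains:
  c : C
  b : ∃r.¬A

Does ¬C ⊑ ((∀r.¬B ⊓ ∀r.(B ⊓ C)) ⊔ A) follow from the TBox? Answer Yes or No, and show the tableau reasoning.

1. ¬C ⊑ ((∀r.¬B ⊓ ∀r.(B ⊓ C)) ⊔ A)  ⇔  (¬C ⊓ ((∃r.B ⊔ ∃r.(¬B ⊔ ¬C)) ⊓ ¬A)) unsat w.r.t. T
   all branches close; clash {B, ¬B} at an ∃-successor
2. Hence ¬C ⊑ ((∀r.¬B ⊓ ∀r.(B ⊓ C)) ⊔ A): entailed.

Yes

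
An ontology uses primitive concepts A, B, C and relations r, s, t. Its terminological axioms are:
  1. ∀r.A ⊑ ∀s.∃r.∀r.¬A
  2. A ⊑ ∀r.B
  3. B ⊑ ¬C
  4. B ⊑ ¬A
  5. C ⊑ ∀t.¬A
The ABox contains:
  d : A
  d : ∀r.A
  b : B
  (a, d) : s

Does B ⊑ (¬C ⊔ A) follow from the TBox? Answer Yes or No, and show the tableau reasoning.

Yes

1. B ⊑ (¬C ⊔ A)  ⇔  (B ⊓ (C ⊓ ¬A)) unsat w.r.t. T
   all branches close; clash {C, ¬C} at x₀
2. Hence B ⊑ (¬C ⊔ A): entailed.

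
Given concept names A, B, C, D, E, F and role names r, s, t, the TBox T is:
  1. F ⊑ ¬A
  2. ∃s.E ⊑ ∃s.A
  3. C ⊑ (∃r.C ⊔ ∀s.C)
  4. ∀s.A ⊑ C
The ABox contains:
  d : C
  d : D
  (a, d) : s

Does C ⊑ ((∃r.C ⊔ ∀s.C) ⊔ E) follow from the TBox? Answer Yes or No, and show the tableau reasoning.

Yes

1. C ⊑ ((∃r.C ⊔ ∀s.C) ⊔ E)  ⇔  (C ⊓ ((∀r.¬C ⊓ ∃s.¬C) ⊓ ¬E)) unsat w.r.t. T
   all branches close; clash {C, ¬C} at an ∃-successor
2. Hence C ⊑ ((∃r.C ⊔ ∀s.C) ⊔ E): entailed.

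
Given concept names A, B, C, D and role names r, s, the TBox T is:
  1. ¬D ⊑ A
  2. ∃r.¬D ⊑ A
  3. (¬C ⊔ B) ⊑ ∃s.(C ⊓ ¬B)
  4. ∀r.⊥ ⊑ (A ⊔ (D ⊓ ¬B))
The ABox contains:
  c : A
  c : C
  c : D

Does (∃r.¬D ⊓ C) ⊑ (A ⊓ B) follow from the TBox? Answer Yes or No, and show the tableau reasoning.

1. (∃r.¬D ⊓ C) ⊑ (A ⊓ B)  ⇔  ((∃r.¬D ⊓ C) ⊓ (¬A ⊔ ¬B)) unsat w.r.t. T
   apply at x₀: ∃r.¬D⊑A
   open: L(x₀) ⊇ {A, C, D, ¬B, ∃r.¬D, …} (+ ∃-successors)
2. Hence (∃r.¬D ⊓ C) ⊑ (A ⊓ B): not entailed.

No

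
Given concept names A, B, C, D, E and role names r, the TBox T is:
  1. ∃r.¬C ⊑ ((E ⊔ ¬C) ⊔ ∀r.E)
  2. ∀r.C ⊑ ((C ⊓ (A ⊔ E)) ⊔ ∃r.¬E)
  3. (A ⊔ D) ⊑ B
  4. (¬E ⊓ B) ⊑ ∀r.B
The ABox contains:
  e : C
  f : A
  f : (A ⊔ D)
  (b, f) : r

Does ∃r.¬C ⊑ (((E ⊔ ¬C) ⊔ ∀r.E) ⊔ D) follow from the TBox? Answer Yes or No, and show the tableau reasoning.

1. ∃r.¬C ⊑ (((E ⊔ ¬C) ⊔ ∀r.E) ⊔ D)  ⇔  (∃r.¬C ⊓ (((¬E ⊓ C) ⊓ ∃r.¬E) ⊓ ¬D)) unsat w.r.t. T
   all branches close; clash {E, ¬E} at an ∃-successor
2. Hence ∃r.¬C ⊑ (((E ⊔ ¬C) ⊔ ∀r.E) ⊔ D): entailed.

Yes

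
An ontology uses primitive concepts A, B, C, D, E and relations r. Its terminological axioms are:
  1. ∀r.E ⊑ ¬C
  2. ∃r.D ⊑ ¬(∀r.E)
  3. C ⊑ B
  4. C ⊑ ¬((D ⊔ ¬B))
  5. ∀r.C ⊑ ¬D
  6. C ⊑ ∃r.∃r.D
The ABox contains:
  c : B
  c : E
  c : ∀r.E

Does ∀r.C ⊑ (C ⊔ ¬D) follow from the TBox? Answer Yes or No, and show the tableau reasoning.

1. ∀r.C ⊑ (C ⊔ ¬D)  ⇔  (∀r.C ⊓ (¬C ⊓ D)) unsat w.r.t. T
   all branches close; clash {D, ¬D} at x₀
2. Hence ∀r.C ⊑ (C ⊔ ¬D): entailed.

Yes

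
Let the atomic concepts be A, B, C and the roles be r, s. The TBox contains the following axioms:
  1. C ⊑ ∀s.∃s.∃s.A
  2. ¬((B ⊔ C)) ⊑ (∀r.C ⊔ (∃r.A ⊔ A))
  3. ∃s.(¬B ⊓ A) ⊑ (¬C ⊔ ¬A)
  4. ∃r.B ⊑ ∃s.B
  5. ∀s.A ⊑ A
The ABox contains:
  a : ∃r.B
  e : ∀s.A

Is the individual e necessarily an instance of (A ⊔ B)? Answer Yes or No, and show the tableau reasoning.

Yes

1. e : (A ⊔ B)?  L(e) = {∀s.A} ∪ {(¬A ⊓ ¬B)}
   clash {A, ¬A} at e — e ∈ (A ⊔ B)
2. Hence e : (A ⊔ B): entailed.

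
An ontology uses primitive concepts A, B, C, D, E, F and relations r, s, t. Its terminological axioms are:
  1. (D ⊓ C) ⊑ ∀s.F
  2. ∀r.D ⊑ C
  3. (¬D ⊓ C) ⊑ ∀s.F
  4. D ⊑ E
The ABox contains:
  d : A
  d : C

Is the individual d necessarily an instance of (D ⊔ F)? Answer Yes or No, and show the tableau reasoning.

No

1. d : (D ⊔ F)?  L(d) = {A, C} ∪ {(¬D ⊓ ¬F)}
   open: L(d) ⊇ {A, C, ¬D, ¬F, ∀s.F} — d ∉ (D ⊔ F) possible
2. Hence d : (D ⊔ F): not entailed.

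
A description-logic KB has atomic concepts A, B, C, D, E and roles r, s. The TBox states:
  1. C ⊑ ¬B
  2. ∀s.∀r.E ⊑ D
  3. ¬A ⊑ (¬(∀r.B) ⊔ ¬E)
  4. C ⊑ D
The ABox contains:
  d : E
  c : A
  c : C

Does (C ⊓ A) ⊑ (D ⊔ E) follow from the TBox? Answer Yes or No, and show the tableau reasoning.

1. (C ⊓ A) ⊑ (D ⊔ E)  ⇔  ((C ⊓ A) ⊓ (¬D ⊓ ¬E)) unsat w.r.t. T
   all branches close; clash {D, ¬D} at x₀
2. Hence (C ⊓ A) ⊑ (D ⊔ E): entailed.

Yes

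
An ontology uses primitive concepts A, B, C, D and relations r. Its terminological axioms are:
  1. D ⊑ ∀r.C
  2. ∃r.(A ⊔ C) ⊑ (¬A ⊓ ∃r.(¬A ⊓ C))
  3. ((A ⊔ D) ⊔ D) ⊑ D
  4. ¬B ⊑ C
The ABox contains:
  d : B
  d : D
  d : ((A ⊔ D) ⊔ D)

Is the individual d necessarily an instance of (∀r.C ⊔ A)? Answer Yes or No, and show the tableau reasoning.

1. d : (∀r.C ⊔ A)?  L(d) = {B, D, ((A ⊔ D) ⊔ D)} ∪ {(∃r.¬C ⊓ ¬A)}
   clash {C, ¬C} at an ∃-successor — d ∈ (∀r.C ⊔ A)
2. Hence d : (∀r.C ⊔ A): entailed.

Yes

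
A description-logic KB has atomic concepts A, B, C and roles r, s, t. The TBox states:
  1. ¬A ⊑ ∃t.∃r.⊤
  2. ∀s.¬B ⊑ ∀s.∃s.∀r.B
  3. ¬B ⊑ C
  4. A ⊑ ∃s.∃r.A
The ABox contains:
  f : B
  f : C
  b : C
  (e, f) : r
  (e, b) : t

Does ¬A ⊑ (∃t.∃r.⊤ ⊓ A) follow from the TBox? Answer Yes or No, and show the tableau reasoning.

No

1. ¬A ⊑ (∃t.∃r.⊤ ⊓ A)  ⇔  (¬A ⊓ (∀t.∀r.⊥ ⊔ ¬A)) unsat w.r.t. T
   apply at x₀: ¬A⊑∃t.∃r.⊤
   open: L(x₀) ⊇ {B, ¬A, ∃s.B, ∃t.∃r.⊤} (+ ∃-successors)
2. Hence ¬A ⊑ (∃t.∃r.⊤ ⊓ A): not entailed.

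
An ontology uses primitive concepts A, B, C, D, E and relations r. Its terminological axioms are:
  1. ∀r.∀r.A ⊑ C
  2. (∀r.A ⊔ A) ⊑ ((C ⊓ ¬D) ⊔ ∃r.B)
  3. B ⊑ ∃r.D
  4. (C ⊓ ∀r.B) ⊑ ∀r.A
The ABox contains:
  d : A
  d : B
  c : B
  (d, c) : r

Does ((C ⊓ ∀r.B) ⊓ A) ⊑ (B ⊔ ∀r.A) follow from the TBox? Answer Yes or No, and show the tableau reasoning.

Yes

1. ((C ⊓ ∀r.B) ⊓ A) ⊑ (B ⊔ ∀r.A)  ⇔  (((C ⊓ ∀r.B) ⊓ A) ⊓ (¬B ⊓ ∃r.¬A)) unsat w.r.t. T
   all branches close; clash {A, ¬A} at an ∃-successor
2. Hence ((C ⊓ ∀r.B) ⊓ A) ⊑ (B ⊔ ∀r.A): entailed.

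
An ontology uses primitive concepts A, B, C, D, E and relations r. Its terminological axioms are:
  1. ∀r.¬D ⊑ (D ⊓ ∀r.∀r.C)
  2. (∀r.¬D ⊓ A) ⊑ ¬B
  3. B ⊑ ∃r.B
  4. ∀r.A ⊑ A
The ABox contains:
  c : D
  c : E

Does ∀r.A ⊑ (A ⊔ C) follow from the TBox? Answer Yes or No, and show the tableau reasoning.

Yes

1. ∀r.A ⊑ (A ⊔ C)  ⇔  (∀r.A ⊓ (¬A ⊓ ¬C)) unsat w.r.t. T
   all branches close; clash {A, ¬A} at x₀
2. Hence ∀r.A ⊑ (A ⊔ C): entailed.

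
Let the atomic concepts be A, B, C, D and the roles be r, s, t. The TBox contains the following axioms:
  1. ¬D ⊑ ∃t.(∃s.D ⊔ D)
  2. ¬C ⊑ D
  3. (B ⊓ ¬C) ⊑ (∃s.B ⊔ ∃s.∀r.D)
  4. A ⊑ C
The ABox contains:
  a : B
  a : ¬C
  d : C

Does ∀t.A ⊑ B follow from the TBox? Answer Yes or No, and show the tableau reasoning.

1. ∀t.A ⊑ B  ⇔  (∀t.A ⊓ ¬B) unsat w.r.t. T
   open: L(x₀) ⊇ {C, D, ¬B, ∀t.A}
2. Hence ∀t.A ⊑ B: not entailed.

No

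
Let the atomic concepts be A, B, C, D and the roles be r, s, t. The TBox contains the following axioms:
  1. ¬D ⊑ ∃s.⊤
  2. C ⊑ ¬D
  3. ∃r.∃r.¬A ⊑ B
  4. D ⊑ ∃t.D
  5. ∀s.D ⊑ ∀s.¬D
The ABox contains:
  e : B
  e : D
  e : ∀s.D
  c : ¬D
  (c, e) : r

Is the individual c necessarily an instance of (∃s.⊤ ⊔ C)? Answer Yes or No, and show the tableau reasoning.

1. c : (∃s.⊤ ⊔ C)?  L(c) = {¬D} ∪ {(∀s.⊥ ⊓ ¬C)}
   clash ⊥ at an ∃-successor — c ∈ (∃s.⊤ ⊔ C)
2. Hence c : (∃s.⊤ ⊔ C): entailed.

Yes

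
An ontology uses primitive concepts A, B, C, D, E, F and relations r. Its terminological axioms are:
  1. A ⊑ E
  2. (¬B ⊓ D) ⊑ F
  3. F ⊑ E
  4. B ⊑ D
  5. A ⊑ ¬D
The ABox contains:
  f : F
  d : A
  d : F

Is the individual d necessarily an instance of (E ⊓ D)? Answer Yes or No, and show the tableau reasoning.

1. d : (E ⊓ D)?  L(d) = {A, F} ∪ {(¬E ⊔ ¬D)}
   apply at d: A⊑E; F⊑E; A⊑¬D
   open: L(d) ⊇ {A, E, F, ¬B, ¬D} — d ∉ (E ⊓ D) possible
2. Hence d : (E ⊓ D): not entailed.

No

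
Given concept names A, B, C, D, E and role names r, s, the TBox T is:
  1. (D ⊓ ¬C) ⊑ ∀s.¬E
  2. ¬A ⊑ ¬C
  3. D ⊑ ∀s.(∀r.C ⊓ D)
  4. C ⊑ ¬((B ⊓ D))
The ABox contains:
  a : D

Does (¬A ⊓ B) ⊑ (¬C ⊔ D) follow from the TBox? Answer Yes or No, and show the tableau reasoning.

Yes

1. (¬A ⊓ B) ⊑ (¬C ⊔ D)  ⇔  ((¬A ⊓ B) ⊓ (C ⊓ ¬D)) unsat w.r.t. T
   all branches close; clash {C, ¬C} at x₀
2. Hence (¬A ⊓ B) ⊑ (¬C ⊔ D): entailed.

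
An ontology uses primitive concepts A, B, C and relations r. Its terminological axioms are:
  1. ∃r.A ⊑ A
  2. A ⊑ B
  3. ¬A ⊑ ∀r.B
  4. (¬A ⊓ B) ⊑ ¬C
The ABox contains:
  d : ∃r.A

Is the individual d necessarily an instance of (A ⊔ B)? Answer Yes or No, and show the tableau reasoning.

Yes

1. d : (A ⊔ B)?  L(d) = {∃r.A} ∪ {(¬A ⊓ ¬B)}
   clash {A, ¬A} at d — d ∈ (A ⊔ B)
2. Hence d : (A ⊔ B): entailed.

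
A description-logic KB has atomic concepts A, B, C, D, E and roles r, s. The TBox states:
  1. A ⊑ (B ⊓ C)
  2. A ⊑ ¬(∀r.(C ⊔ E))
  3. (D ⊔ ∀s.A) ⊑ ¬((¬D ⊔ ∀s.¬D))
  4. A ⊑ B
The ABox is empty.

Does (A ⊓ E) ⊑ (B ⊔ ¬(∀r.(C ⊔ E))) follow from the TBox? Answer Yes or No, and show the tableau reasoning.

1. (A ⊓ E) ⊑ (B ⊔ ¬(∀r.(C ⊔ E)))  ⇔  ((A ⊓ E) ⊓ (¬B ⊓ ∀r.(C ⊔ E))) unsat w.r.t. T
   all branches close; clash {B, ¬B} at x₀
2. Hence (A ⊓ E) ⊑ (B ⊔ ¬(∀r.(C ⊔ E))): entailed.

Yes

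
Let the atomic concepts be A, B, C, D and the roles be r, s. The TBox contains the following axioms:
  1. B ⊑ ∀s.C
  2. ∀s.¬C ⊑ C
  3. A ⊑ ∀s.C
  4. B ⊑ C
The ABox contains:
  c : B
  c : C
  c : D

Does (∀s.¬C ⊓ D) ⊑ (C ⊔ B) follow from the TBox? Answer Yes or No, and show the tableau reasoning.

1. (∀s.¬C ⊓ D) ⊑ (C ⊔ B)  ⇔  ((∀s.¬C ⊓ D) ⊓ (¬C ⊓ ¬B)) unsat w.r.t. T
   all branches close; clash {C, ¬C} at x₀
2. Hence (∀s.¬C ⊓ D) ⊑ (C ⊔ B): entailed.

Yes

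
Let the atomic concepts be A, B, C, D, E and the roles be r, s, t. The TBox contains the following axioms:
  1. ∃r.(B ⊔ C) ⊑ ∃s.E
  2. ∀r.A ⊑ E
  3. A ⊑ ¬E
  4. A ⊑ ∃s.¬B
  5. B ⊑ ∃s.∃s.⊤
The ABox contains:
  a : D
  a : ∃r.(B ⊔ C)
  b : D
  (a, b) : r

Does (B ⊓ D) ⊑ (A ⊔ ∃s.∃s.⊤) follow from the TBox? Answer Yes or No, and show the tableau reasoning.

1. (B ⊓ D) ⊑ (A ⊔ ∃s.∃s.⊤)  ⇔  ((B ⊓ D) ⊓ (¬A ⊓ ∀s.∀s.⊥)) unsat w.r.t. T
   all branches close; clash {E, ¬E} at an ∃-successor
2. Hence (B ⊓ D) ⊑ (A ⊔ ∃s.∃s.⊤): entailed.

Yes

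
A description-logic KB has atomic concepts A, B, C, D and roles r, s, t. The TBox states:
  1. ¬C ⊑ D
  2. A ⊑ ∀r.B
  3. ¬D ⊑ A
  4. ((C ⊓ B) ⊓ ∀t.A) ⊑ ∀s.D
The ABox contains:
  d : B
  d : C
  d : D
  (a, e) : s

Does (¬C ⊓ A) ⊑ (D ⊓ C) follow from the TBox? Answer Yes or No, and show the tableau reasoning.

No

1. (¬C ⊓ A) ⊑ (D ⊓ C)  ⇔  ((¬C ⊓ A) ⊓ (¬D ⊔ ¬C)) unsat w.r.t. T
   apply at x₀: ¬C⊑D; A⊑∀r.B
   open: L(x₀) ⊇ {A, D, ¬C, ∀r.B}
2. Hence (¬C ⊓ A) ⊑ (D ⊓ C): not entailed.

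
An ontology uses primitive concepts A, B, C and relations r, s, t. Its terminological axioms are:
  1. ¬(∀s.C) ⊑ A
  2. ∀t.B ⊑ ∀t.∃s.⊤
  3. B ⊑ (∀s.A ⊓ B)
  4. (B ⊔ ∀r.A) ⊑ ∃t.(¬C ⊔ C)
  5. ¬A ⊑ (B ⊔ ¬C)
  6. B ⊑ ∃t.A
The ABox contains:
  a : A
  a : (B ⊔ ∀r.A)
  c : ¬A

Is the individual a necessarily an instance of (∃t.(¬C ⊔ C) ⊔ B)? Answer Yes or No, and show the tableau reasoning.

1. a : (∃t.(¬C ⊔ C) ⊔ B)?  L(a) = {A, (B ⊔ ∀r.A)} ∪ {(∀t.(C ⊓ ¬C) ⊓ ¬B)}
   clash {C, ¬C} at an ∃-successor — a ∈ (∃t.(¬C ⊔ C) ⊔ B)
2. Hence a : (∃t.(¬C ⊔ C) ⊔ B): entailed.

Yes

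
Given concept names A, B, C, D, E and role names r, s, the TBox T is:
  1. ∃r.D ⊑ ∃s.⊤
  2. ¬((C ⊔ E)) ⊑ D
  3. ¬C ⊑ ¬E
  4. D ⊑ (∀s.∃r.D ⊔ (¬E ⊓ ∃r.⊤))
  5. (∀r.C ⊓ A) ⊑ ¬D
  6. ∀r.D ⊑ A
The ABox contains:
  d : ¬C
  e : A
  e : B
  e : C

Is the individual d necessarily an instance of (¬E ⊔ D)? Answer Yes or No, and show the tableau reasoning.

Yes

1. d : (¬E ⊔ D)?  L(d) = {¬C} ∪ {(E ⊓ ¬D)}
   clash {D, ¬D} at d — d ∈ (¬E ⊔ D)
2. Hence d : (¬E ⊔ D): entailed.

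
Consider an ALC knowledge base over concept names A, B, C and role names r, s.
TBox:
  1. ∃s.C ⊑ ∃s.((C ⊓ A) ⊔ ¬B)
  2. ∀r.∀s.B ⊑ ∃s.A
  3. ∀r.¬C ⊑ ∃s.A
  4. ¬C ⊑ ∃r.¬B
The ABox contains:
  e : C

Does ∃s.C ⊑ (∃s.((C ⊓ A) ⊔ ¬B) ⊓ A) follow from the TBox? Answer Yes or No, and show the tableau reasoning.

1. ∃s.C ⊑ (∃s.((C ⊓ A) ⊔ ¬B) ⊓ A)  ⇔  (∃s.C ⊓ (∀s.((¬C ⊔ ¬A) ⊓ B) ⊔ ¬A)) unsat w.r.t. T
   apply at x₀: ∃s.C⊑∃s.((C ⊓ A) ⊔ ¬B)
   open: L(x₀) ⊇ {C, ¬A, ∃r.C, ∃r.∃s.¬B, ∃s.((C ⊓ A) ⊔ ¬B), …} (+ ∃-successors)
2. Hence ∃s.C ⊑ (∃s.((C ⊓ A) ⊔ ¬B) ⊓ A): not entailed.

No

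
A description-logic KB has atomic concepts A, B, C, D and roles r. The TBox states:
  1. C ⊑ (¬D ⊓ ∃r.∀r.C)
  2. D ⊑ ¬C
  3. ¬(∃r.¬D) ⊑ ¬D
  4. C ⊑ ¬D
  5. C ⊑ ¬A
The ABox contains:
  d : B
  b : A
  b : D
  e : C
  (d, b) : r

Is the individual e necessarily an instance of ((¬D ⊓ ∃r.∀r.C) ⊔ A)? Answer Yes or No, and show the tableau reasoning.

1. e : ((¬D ⊓ ∃r.∀r.C) ⊔ A)?  L(e) = {C} ∪ {((D ⊔ ∀r.∃r.¬C) ⊓ ¬A)}
   clash {C, ¬C} at an ∃-successor — e ∈ ((¬D ⊓ ∃r.∀r.C) ⊔ A)
2. Hence e : ((¬D ⊓ ∃r.∀r.C) ⊔ A): entailed.

Yes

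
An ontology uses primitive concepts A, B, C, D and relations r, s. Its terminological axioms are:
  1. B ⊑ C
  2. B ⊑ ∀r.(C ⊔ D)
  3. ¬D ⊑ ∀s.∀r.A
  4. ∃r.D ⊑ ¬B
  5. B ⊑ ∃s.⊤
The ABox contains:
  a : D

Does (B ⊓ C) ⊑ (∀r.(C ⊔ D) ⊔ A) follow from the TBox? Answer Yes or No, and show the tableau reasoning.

Yes

1. (B ⊓ C) ⊑ (∀r.(C ⊔ D) ⊔ A)  ⇔  ((B ⊓ C) ⊓ (∃r.(¬C ⊓ ¬D) ⊓ ¬A)) unsat w.r.t. T
   all branches close; clash {B, ¬B} at x₀
2. Hence (B ⊓ C) ⊑ (∀r.(C ⊔ D) ⊔ A): entailed.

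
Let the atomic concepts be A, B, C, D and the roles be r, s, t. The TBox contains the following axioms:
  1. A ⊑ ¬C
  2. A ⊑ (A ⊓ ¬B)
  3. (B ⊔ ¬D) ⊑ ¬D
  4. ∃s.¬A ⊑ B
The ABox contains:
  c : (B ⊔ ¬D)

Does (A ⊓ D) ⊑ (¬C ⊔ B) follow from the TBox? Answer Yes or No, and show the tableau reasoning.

Yes

1. (A ⊓ D) ⊑ (¬C ⊔ B)  ⇔  ((A ⊓ D) ⊓ (C ⊓ ¬B)) unsat w.r.t. T
   all branches close; clash {C, ¬C} at x₀
2. Hence (A ⊓ D) ⊑ (¬C ⊔ B): entailed.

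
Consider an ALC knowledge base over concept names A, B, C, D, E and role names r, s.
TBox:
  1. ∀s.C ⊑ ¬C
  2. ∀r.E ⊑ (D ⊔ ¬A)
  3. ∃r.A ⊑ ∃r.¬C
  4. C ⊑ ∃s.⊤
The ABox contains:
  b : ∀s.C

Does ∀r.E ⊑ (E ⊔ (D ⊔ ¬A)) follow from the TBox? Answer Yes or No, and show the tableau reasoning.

Yes

1. ∀r.E ⊑ (E ⊔ (D ⊔ ¬A))  ⇔  (∀r.E ⊓ (¬E ⊓ (¬D ⊓ A))) unsat w.r.t. T
   all branches close; clash {A, ¬A} at x₀
2. Hence ∀r.E ⊑ (E ⊔ (D ⊔ ¬A)): entailed.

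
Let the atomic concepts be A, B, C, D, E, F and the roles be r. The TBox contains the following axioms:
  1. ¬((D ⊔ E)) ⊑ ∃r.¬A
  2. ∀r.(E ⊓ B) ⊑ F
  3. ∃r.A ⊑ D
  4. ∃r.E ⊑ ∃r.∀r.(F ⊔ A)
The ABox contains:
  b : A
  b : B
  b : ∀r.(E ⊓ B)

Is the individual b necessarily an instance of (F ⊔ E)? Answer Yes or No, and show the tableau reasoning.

Yes

1. b : (F ⊔ E)?  L(b) = {A, B, ∀r.(E ⊓ B)} ∪ {(¬F ⊓ ¬E)}
   clash {F, ¬F} at b — b ∈ (F ⊔ E)
2. Hence b : (F ⊔ E): entailed.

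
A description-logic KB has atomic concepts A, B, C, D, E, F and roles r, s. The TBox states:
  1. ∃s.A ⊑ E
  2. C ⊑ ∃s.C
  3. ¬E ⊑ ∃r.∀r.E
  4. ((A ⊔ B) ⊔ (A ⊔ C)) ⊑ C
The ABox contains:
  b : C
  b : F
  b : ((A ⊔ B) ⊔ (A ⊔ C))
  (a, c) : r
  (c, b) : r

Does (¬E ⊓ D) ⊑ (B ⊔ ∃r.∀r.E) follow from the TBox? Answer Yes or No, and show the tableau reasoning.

Yes

1. (¬E ⊓ D) ⊑ (B ⊔ ∃r.∀r.E)  ⇔  ((¬E ⊓ D) ⊓ (¬B ⊓ ∀r.∃r.¬E)) unsat w.r.t. T
   all branches close; clash {E, ¬E} at x₀
2. Hence (¬E ⊓ D) ⊑ (B ⊔ ∃r.∀r.E): entailed.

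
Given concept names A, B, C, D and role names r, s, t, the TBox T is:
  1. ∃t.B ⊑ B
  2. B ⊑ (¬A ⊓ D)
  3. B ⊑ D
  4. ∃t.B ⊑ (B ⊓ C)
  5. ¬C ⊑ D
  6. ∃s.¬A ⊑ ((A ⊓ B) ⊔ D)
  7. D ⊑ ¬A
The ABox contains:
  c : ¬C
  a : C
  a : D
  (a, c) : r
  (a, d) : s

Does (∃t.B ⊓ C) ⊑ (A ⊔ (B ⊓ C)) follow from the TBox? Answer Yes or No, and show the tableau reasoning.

Yes

1. (∃t.B ⊓ C) ⊑ (A ⊔ (B ⊓ C))  ⇔  ((∃t.B ⊓ C) ⊓ (¬A ⊓ (¬B ⊔ ¬C))) unsat w.r.t. T
   all branches close; clash {C, ¬C} at x₀
2. Hence (∃t.B ⊓ C) ⊑ (A ⊔ (B ⊓ C)): entailed.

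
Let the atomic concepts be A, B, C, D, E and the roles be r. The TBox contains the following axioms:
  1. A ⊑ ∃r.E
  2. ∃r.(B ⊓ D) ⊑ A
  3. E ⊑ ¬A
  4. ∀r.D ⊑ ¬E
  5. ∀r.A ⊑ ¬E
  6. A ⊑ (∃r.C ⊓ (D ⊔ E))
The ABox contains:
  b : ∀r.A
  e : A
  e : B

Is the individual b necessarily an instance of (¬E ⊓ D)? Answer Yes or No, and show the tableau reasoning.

No

1. b : (¬E ⊓ D)?  L(b) = {∀r.A} ∪ {(E ⊔ ¬D)}
   apply at b: ∀r.A⊑¬E
   open: L(b) ⊇ {¬A, ¬D, ¬E, ∀r.(¬B ⊔ ¬D), ∀r.A} — b ∉ (¬E ⊓ D) possible
2. Hence b : (¬E ⊓ D): not entailed.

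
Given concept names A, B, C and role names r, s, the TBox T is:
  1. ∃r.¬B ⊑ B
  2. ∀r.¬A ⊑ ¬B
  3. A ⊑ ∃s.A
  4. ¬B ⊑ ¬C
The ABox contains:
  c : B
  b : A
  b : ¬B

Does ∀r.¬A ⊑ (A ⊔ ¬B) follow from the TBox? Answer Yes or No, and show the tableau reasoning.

Yes

1. ∀r.¬A ⊑ (A ⊔ ¬B)  ⇔  (∀r.¬A ⊓ (¬A ⊓ B)) unsat w.r.t. T
   all branches close; clash {B, ¬B} at x₀
2. Hence ∀r.¬A ⊑ (A ⊔ ¬B): entailed.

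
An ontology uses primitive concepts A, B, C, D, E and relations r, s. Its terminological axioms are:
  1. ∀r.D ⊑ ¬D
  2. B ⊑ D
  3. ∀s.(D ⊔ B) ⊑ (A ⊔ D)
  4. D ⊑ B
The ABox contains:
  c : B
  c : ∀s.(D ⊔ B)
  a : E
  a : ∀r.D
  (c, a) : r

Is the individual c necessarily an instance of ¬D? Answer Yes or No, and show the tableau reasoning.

1. c : ¬D?  L(c) = {B, ∀s.(D ⊔ B)} ∪ {D}
   apply at c: ∀s.(D ⊔ B)⊑(A ⊔ D)
   open: L(c) ⊇ {B, D, ∀s.(D ⊔ B), ∃r.¬D} (+ ∃-successors) — c ∉ ¬D possible
2. Hence c : ¬D: not entailed.

No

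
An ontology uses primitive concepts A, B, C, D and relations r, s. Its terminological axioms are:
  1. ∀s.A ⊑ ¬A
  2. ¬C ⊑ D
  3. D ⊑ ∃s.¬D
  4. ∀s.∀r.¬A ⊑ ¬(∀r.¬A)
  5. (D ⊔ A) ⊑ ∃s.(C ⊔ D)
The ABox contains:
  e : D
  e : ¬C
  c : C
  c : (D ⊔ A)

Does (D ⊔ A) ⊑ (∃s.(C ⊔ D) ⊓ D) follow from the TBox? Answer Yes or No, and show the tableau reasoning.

No

1. (D ⊔ A) ⊑ (∃s.(C ⊔ D) ⊓ D)  ⇔  ((D ⊔ A) ⊓ (∀s.(¬C ⊓ ¬D) ⊔ ¬D)) unsat w.r.t. T
   apply at x₀: (D ⊔ A)⊑∃s.(C ⊔ D)
   open: L(x₀) ⊇ {A, C, ¬D, ∃s.(C ⊔ D), ∃s.¬A, …} (+ ∃-successors)
2. Hence (D ⊔ A) ⊑ (∃s.(C ⊔ D) ⊓ D): not entailed.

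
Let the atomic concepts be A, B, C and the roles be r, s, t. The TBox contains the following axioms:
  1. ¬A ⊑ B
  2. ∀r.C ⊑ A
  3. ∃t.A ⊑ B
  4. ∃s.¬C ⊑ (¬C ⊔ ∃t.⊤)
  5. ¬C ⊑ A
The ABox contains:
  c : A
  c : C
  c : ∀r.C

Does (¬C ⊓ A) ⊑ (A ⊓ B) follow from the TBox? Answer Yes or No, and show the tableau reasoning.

1. (¬C ⊓ A) ⊑ (A ⊓ B)  ⇔  ((¬C ⊓ A) ⊓ (¬A ⊔ ¬B)) unsat w.r.t. T
   open: L(x₀) ⊇ {A, ¬B, ¬C, ∀s.C, ∀t.¬A}
2. Hence (¬C ⊓ A) ⊑ (A ⊓ B): not entailed.

No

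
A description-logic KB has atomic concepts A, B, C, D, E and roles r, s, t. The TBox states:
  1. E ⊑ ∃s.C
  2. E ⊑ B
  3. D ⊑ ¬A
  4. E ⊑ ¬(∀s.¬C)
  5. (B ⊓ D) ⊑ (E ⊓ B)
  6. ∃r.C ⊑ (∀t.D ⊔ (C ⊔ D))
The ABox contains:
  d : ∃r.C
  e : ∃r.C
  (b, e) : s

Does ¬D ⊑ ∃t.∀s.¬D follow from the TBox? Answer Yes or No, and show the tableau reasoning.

No

1. ¬D ⊑ ∃t.∀s.¬D  ⇔  (¬D ⊓ ∀t.∃s.D) unsat w.r.t. T
   open: L(x₀) ⊇ {¬D, ¬E, ∀r.¬C, ∀t.∃s.D}
2. Hence ¬D ⊑ ∃t.∀s.¬D: not entailed.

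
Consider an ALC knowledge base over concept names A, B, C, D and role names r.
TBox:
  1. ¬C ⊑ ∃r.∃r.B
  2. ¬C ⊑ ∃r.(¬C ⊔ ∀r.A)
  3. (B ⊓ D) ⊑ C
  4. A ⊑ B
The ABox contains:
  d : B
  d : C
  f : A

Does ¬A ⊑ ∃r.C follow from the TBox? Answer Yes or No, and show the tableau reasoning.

No

1. ¬A ⊑ ∃r.C  ⇔  (¬A ⊓ ∀r.¬C) unsat w.r.t. T
   open: L(x₀) ⊇ {C, ¬A, ¬B, ∀r.¬C}
2. Hence ¬A ⊑ ∃r.C: not entailed.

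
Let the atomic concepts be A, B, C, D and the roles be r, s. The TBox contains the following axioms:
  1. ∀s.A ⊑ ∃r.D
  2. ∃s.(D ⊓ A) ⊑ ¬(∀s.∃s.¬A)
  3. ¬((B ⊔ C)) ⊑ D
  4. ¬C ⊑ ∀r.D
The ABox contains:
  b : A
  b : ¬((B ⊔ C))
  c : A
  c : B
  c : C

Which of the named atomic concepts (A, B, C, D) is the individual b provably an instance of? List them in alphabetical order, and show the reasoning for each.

{A, D}

1. b : A?  L(b) = {A, ¬((B ⊔ C))} ∪ {¬A}
   clash {A, ¬A} at b — b ∈ A
2. b : B?  L(b) = {A, ¬((B ⊔ C))} ∪ {¬B}
   apply at b: ¬((B ⊔ C))⊑D; ¬C⊑∀r.D
   open: L(b) ⊇ {A, D, ¬B, ¬C, ∀r.D, …} (+ ∃-successors) — b ∉ B possible
3. b : C?  L(b) = {A, ¬((B ⊔ C))} ∪ {¬C}
   apply at b: ¬((B ⊔ C))⊑D; ¬C⊑∀r.D
   open: L(b) ⊇ {A, D, ¬B, ¬C, ∀r.D, …} (+ ∃-successors) — b ∉ C possible
4. b : D?  L(b) = {A, ¬((B ⊔ C))} ∪ {¬D}
   clash {D, ¬D} at b — b ∈ D
5. Entailed for b: {A, D}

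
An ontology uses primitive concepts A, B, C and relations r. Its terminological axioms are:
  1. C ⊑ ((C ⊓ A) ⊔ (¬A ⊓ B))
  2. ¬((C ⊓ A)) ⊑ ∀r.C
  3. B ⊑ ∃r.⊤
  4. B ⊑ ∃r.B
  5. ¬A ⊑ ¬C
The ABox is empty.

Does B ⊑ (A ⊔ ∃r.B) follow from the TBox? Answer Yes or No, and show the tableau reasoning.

1. B ⊑ (A ⊔ ∃r.B)  ⇔  (B ⊓ (¬A ⊓ ∀r.¬B)) unsat w.r.t. T
   all branches close; clash {B, ¬B} at an ∃-successor
2. Hence B ⊑ (A ⊔ ∃r.B): entailed.

Yes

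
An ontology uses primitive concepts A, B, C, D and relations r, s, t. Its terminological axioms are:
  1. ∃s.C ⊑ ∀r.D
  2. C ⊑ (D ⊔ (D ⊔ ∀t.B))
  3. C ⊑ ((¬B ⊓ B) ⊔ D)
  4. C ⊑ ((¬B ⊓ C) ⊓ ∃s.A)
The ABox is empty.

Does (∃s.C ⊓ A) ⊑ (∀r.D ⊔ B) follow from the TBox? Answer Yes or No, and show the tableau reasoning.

Yes

1. (∃s.C ⊓ A) ⊑ (∀r.D ⊔ B)  ⇔  ((∃s.C ⊓ A) ⊓ (∃r.¬D ⊓ ¬B)) unsat w.r.t. T
   all branches close; clash {D, ¬D} at an ∃-successor
2. Hence (∃s.C ⊓ A) ⊑ (∀r.D ⊔ B): entailed.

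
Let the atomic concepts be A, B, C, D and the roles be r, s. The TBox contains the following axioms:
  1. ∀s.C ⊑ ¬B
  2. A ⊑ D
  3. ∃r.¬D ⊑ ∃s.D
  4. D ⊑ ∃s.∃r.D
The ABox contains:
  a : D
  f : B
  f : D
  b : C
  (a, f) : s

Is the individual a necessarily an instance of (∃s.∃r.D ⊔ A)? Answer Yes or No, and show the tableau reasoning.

Yes

1. a : (∃s.∃r.D ⊔ A)?  L(a) = {D} ∪ {(∀s.∀r.¬D ⊓ ¬A)}
   clash {D, ¬D} at an ∃-successor — a ∈ (∃s.∃r.D ⊔ A)
2. Hence a : (∃s.∃r.D ⊔ A): entailed.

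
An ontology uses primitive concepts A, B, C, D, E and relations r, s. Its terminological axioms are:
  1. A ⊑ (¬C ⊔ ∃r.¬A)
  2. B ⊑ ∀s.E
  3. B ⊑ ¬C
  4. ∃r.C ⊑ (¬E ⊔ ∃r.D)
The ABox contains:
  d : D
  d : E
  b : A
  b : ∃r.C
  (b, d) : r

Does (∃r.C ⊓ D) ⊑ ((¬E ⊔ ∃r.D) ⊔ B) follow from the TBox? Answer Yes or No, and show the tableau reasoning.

1. (∃r.C ⊓ D) ⊑ ((¬E ⊔ ∃r.D) ⊔ B)  ⇔  ((∃r.C ⊓ D) ⊓ ((E ⊓ ∀r.¬D) ⊓ ¬B)) unsat w.r.t. T
   all branches close; clash {D, ¬D} at an ∃-successor
2. Hence (∃r.C ⊓ D) ⊑ ((¬E ⊔ ∃r.D) ⊔ B): entailed.

Yes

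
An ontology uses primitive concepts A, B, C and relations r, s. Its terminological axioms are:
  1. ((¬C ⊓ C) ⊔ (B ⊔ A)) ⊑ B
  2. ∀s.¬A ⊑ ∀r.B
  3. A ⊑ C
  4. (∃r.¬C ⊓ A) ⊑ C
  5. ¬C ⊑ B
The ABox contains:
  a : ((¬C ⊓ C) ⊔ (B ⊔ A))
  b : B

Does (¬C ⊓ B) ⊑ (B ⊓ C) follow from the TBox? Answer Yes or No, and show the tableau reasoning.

No

1. (¬C ⊓ B) ⊑ (B ⊓ C)  ⇔  ((¬C ⊓ B) ⊓ (¬B ⊔ ¬C)) unsat w.r.t. T
   open: L(x₀) ⊇ {B, ¬A, ¬C, ∃s.A} (+ ∃-successors)
2. Hence (¬C ⊓ B) ⊑ (B ⊓ C): not entailed.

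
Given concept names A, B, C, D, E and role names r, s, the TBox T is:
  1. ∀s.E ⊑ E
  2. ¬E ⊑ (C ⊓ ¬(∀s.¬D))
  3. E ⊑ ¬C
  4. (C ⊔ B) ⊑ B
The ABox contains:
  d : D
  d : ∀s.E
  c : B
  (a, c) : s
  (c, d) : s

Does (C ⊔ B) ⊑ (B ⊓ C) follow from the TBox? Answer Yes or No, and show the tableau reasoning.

1. (C ⊔ B) ⊑ (B ⊓ C)  ⇔  ((C ⊔ B) ⊓ (¬B ⊔ ¬C)) unsat w.r.t. T
   apply at x₀: (C ⊔ B)⊑B
   open: L(x₀) ⊇ {B, E, ¬C}
2. Hence (C ⊔ B) ⊑ (B ⊓ C): not entailed.

No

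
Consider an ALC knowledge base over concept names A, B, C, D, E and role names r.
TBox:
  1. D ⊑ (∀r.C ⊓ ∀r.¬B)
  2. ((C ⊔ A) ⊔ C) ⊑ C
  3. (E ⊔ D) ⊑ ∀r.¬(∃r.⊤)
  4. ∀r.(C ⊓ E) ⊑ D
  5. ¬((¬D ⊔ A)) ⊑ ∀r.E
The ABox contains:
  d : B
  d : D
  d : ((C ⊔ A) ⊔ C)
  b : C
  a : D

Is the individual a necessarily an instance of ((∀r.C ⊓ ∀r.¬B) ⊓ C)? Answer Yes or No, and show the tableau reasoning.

No

1. a : ((∀r.C ⊓ ∀r.¬B) ⊓ C)?  L(a) = {D} ∪ {((∃r.¬C ⊔ ∃r.B) ⊔ ¬C)}
   apply at a: D⊑(∀r.C ⊓ ∀r.¬B)
   open: L(a) ⊇ {D, ¬A, ¬C, ∀r.C, ∀r.E, …} — a ∉ ((∀r.C ⊓ ∀r.¬B) ⊓ C) possible
2. Hence a : ((∀r.C ⊓ ∀r.¬B) ⊓ C): not entailed.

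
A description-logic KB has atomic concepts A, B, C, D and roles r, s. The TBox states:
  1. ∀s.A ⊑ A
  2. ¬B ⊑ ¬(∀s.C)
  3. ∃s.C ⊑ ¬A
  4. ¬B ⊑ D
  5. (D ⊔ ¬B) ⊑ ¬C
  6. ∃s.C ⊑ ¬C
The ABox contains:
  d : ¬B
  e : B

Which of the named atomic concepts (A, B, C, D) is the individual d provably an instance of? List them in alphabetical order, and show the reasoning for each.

{D}

1. d : A?  L(d) = {¬B} ∪ {¬A}
   apply at d: ¬B⊑¬(∀s.C); ¬B⊑D
   open: L(d) ⊇ {D, ¬A, ¬B, ¬C, ∃s.¬A, …} (+ ∃-successors) — d ∉ A possible
2. d : B?  L(d) = {¬B} ∪ {¬B}
   apply at d: ¬B⊑¬(∀s.C); ¬B⊑D
   open: L(d) ⊇ {D, ¬B, ¬C, ∀s.¬C, ∃s.¬A, …} (+ ∃-successors) — d ∉ B possible
3. d : C?  L(d) = {¬B} ∪ {¬C}
   apply at d: ¬B⊑¬(∀s.C); ¬B⊑D
   open: L(d) ⊇ {D, ¬B, ¬C, ∀s.¬C, ∃s.¬A, …} (+ ∃-successors) — d ∉ C possible
4. d : D?  L(d) = {¬B} ∪ {¬D}
   clash {D, ¬D} at d — d ∈ D
5. Entailed for d: {D}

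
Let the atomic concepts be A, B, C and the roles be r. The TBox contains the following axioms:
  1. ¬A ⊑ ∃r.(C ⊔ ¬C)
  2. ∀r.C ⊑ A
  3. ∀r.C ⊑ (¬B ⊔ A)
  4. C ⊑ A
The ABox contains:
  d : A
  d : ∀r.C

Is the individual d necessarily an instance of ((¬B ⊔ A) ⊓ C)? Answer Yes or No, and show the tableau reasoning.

1. d : ((¬B ⊔ A) ⊓ C)?  L(d) = {A, ∀r.C} ∪ {((B ⊓ ¬A) ⊔ ¬C)}
   apply at d: ∀r.C⊑(¬B ⊔ A)
   open: L(d) ⊇ {A, ¬C, ∀r.C} — d ∉ ((¬B ⊔ A) ⊓ C) possible
2. Hence d : ((¬B ⊔ A) ⊓ C): not entailed.

No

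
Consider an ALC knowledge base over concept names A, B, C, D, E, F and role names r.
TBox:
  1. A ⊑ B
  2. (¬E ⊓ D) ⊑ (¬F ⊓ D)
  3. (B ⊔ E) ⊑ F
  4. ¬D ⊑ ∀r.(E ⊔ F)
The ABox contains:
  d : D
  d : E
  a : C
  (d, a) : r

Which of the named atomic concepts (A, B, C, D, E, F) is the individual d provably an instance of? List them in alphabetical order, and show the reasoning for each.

{D, E, F}

1. d : A?  L(d) = {D, E} ∪ {¬A}
   open: L(d) ⊇ {D, E, F, ¬A} — d ∉ A possible
2. d : B?  L(d) = {D, E} ∪ {¬B}
   open: L(d) ⊇ {D, E, F, ¬A, ¬B} — d ∉ B possible
3. d : C?  L(d) = {D, E} ∪ {¬C}
   open: L(d) ⊇ {D, E, F, ¬A, ¬C} — d ∉ C possible
4. d : D?  L(d) = {D, E} ∪ {¬D}
   clash {D, ¬D} at d — d ∈ D
5. d : E?  L(d) = {D, E} ∪ {¬E}
   clash {E, ¬E} at d — d ∈ E
6. d : F?  L(d) = {D, E} ∪ {¬F}
   clash {F, ¬F} at d — d ∈ F
7. Entailed for d: {D, E, F}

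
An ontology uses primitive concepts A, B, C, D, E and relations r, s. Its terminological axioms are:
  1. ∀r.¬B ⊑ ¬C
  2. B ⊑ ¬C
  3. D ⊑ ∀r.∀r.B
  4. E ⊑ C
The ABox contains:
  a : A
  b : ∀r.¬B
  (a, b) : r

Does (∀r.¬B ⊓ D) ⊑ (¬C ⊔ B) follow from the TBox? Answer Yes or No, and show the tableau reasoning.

1. (∀r.¬B ⊓ D) ⊑ (¬C ⊔ B)  ⇔  ((∀r.¬B ⊓ D) ⊓ (C ⊓ ¬B)) unsat w.r.t. T
   all branches close; clash {C, ¬C} at x₀
2. Hence (∀r.¬B ⊓ D) ⊑ (¬C ⊔ B): entailed.

Yes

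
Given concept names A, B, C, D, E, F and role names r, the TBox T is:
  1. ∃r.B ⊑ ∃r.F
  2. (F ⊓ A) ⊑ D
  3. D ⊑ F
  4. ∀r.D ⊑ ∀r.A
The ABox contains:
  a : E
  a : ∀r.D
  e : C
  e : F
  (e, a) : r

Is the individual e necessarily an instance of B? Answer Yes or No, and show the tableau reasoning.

1. e : B?  L(e) = {C, F} ∪ {¬B}
   open: L(e) ⊇ {C, F, ¬A, ¬B, ∀r.¬B, …} (+ ∃-successors) — e ∉ B possible
2. Hence e : B: not entailed.

No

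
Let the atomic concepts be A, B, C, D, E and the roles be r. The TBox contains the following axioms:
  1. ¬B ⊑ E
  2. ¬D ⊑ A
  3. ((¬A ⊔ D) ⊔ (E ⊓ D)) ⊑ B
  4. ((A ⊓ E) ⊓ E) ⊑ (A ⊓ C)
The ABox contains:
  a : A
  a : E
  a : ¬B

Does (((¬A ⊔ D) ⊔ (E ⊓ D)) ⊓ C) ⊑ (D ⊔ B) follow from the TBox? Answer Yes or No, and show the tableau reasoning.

Yes

1. (((¬A ⊔ D) ⊔ (E ⊓ D)) ⊓ C) ⊑ (D ⊔ B)  ⇔  ((((¬A ⊔ D) ⊔ (E ⊓ D)) ⊓ C) ⊓ (¬D ⊓ ¬B)) unsat w.r.t. T
   all branches close; clash {D, ¬D} at x₀
2. Hence (((¬A ⊔ D) ⊔ (E ⊓ D)) ⊓ C) ⊑ (D ⊔ B): entailed.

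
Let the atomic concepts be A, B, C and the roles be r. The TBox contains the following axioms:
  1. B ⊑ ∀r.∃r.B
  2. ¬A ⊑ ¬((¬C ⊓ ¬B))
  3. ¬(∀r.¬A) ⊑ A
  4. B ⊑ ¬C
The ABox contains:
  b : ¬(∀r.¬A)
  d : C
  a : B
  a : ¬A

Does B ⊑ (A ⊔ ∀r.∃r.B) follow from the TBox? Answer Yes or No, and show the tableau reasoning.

1. B ⊑ (A ⊔ ∀r.∃r.B)  ⇔  (B ⊓ (¬A ⊓ ∃r.∀r.¬B)) unsat w.r.t. T
   all branches close; clash {A, ¬A} at x₀
2. Hence B ⊑ (A ⊔ ∀r.∃r.B): entailed.

Yes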